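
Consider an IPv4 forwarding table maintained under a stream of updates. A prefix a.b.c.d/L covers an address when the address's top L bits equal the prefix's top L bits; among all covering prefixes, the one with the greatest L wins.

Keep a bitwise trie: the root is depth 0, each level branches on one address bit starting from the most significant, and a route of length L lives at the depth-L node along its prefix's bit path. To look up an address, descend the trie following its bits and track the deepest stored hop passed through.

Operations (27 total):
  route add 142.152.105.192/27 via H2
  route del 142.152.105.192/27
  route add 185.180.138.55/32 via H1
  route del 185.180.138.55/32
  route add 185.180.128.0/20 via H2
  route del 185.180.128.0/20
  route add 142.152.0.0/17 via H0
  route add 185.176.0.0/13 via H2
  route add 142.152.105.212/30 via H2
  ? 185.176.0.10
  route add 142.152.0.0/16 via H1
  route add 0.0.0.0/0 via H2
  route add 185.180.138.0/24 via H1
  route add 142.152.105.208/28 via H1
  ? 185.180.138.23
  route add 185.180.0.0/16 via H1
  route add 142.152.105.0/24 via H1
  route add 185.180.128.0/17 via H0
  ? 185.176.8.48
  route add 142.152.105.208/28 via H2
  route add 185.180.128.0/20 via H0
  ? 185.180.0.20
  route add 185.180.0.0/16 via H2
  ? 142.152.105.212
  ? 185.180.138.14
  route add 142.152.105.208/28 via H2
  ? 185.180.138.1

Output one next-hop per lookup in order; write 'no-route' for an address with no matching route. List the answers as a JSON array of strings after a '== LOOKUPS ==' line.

Process each operation:
  add 142.152.105.192/27 -> H2 at depth 27
  - 142.152.105.192/27 clear@27
  add 185.180.138.55/32 -> H1 at depth 32
  - 185.180.138.55/32 clear@32
  add 185.180.128.0/20 -> H2 at depth 20
  - 185.180.128.0/20 clear@20
  add 142.152.0.0/17 -> H0 at depth 17
  add 185.176.0.0/13 -> H2 at depth 13
  add 142.152.105.212/30 -> H2 at depth 30
  Q 185.176.0.10: descend 1011100110110 ; hops seen [H2] ; pick H2
  add 142.152.0.0/16 -> H1 at depth 16
  add 0.0.0.0/0 -> H2 at depth 0
  add 185.180.138.0/24 -> H1 at depth 24
  add 142.152.105.208/28 -> H1 at depth 28
  Q 185.180.138.23: descend 10111001101101001000101000 ; hops seen [H2,H2,H1] ; pick H1
  add 185.180.0.0/16 -> H1 at depth 16
  add 142.152.105.0/24 -> H1 at depth 24
  add 185.180.128.0/17 -> H0 at depth 17
  Q 185.176.8.48: descend 1011100110110 ; hops seen [H2,H2] ; pick H2
  add 142.152.105.208/28 -> H2 at depth 28
  add 185.180.128.0/20 -> H0 at depth 20
  Q 185.180.0.20: descend 1011100110110100 ; hops seen [H2,H2,H1] ; pick H1
  add 185.180.0.0/16 -> H2 at depth 16
  Q 142.152.105.212: descend 100011101001100001101001110101 ; hops seen [H2,H1,H0,H1,H2,H2] ; pick H2
  Q 185.180.138.14: descend 10111001101101001000101000 ; hops seen [H2,H2,H2,H0,H0,H1] ; pick H1
  add 142.152.105.208/28 -> H2 at depth 28
  Q 185.180.138.1: descend 10111001101101001000101000 ; hops seen [H2,H2,H2,H0,H0,H1] ; pick H1

== LOOKUPS ==
["H2","H1","H2","H1","H2","H1","H1"]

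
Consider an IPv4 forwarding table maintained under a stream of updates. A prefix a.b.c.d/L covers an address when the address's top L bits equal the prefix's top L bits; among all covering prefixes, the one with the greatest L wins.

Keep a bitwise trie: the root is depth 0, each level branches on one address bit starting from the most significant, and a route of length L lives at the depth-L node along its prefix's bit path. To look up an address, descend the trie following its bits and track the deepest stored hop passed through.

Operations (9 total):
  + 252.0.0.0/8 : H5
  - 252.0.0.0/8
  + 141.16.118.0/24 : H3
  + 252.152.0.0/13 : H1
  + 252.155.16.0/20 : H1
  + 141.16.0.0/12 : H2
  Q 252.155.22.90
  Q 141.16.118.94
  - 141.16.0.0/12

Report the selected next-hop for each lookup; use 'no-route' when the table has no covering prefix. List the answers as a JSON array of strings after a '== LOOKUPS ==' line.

Apply in order:
  add 252.0.0.0/8 -> H5 at depth 8
  - 252.0.0.0/8 clear@8
  add 141.16.118.0/24 -> H3 at depth 24
  add 252.152.0.0/13 -> H1 at depth 13
  add 252.155.16.0/20 -> H1 at depth 20
  add 141.16.0.0/12 -> H2 at depth 12
  lookup 252.155.22.90: bits 11111100100110110001 walk d0:-→d1:-→d2:-→d3:-→d4:-→d5:-→d6:-→d7:-→d8:-→d9:-→d10:-→d11:-→d12:-→d13:H1→d14:-→d15:-→d16:-→d17:-→d18:-→d19:-→d20:H1 -> H1
  lookup 141.16.118.94: bits 100011010001000001110110 walk d0:-→d1:-→d2:-→d3:-→d4:-→d5:-→d6:-→d7:-→d8:-→d9:-→d10:-→d11:-→d12:H2→d13:-→d14:-→d15:-→d16:-→d17:-→d18:-→d19:-→d20:-→d21:-→d22:-→d23:-→d24:H3 -> H3
  - 141.16.0.0/12 clear@12

== LOOKUPS ==
["H1","H3"]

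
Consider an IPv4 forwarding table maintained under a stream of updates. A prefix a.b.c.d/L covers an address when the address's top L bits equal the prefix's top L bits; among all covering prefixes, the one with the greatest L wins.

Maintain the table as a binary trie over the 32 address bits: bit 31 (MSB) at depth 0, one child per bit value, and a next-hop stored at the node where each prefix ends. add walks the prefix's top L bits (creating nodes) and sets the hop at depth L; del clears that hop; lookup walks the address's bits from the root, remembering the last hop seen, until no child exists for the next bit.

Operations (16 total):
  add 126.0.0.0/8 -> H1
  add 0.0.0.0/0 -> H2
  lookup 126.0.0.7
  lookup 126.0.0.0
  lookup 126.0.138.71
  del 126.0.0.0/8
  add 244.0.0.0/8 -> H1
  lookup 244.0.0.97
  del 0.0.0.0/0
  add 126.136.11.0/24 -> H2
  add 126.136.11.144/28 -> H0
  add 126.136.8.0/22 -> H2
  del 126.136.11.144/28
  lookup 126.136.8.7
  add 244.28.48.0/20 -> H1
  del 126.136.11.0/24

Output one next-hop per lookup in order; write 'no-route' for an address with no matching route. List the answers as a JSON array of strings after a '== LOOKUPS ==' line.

Trace:
  add 126.0.0.0/8 -> H1 at depth 8
  add 0.0.0.0/0 -> H2 at depth 0
  Q 126.0.0.7: descend 01111110 ; hops seen [H2,H1] ; pick H1
  Q 126.0.0.0: descend 01111110 ; hops seen [H2,H1] ; pick H1
  Q 126.0.138.71: descend 01111110 ; hops seen [H2,H1] ; pick H1
  del 126.0.0.0/8 (clear depth 8)
  add 244.0.0.0/8 -> H1 at depth 8
  Q 244.0.0.97: descend 11110100 ; hops seen [H2,H1] ; pick H1
  del 0.0.0.0/0 (clear depth 0)
  add 126.136.11.0/24 -> H2 at depth 24
  add 126.136.11.144/28 -> H0 at depth 28
  add 126.136.8.0/22 -> H2 at depth 22
  del 126.136.11.144/28 (clear depth 28)
  Q 126.136.8.7: descend 0111111010001000000010 ; hops seen [H2] ; pick H2
  add 244.28.48.0/20 -> H1 at depth 20
  del 126.136.11.0/24 (clear depth 24)

== LOOKUPS ==
["H1","H1","H1","H1","H2"]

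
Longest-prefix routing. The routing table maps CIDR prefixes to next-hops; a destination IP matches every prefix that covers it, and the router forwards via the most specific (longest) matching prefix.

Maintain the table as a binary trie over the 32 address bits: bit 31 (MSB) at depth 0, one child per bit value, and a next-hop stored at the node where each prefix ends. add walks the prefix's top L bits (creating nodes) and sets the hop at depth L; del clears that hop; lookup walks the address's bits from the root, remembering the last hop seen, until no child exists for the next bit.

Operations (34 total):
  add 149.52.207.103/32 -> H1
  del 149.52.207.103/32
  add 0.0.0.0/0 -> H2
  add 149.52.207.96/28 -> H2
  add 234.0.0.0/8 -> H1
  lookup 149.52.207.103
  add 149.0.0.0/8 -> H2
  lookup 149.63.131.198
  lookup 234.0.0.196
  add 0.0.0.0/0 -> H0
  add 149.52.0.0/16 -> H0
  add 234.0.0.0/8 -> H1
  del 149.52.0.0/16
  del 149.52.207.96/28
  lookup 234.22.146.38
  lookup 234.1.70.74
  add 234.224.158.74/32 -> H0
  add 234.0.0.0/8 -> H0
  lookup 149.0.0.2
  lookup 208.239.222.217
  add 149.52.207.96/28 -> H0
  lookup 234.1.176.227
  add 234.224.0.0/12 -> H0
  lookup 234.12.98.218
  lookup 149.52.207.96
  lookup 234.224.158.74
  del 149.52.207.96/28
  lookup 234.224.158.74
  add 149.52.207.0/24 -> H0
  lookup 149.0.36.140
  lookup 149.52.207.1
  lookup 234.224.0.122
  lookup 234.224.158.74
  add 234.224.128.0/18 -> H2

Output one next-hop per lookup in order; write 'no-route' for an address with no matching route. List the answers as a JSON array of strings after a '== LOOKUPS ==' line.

Process each operation:
  add 149.52.207.103/32 -> H1 at depth 32
  - 149.52.207.103/32 clear@32
  add 0.0.0.0/0 -> H2 at depth 0
  add 149.52.207.96/28 -> H2 at depth 28
  add 234.0.0.0/8 -> H1 at depth 8
  ? 149.52.207.103  path d0:H2→d1:-→d2:-→d3:-→d4:-→d5:-→d6:-→d7:-→d8:-→d9:-→d10:-→d11:-→d12:-→d13:-→d14:-→d15:-→d16:-→d17:-→d18:-→d19:-→d20:-→d21:-→d22:-→d23:-→d24:-→d25:-→d26:-→d27:-→d28:H2→d29:-→d30:-→d31:-→d32:-  best=H2
  add 149.0.0.0/8 -> H2 at depth 8
  ? 149.63.131.198  path d0:H2→d1:-→d2:-→d3:-→d4:-→d5:-→d6:-→d7:-→d8:H2→d9:-→d10:-→d11:-→d12:-  best=H2
  ? 234.0.0.196  path d0:H2→d1:-→d2:-→d3:-→d4:-→d5:-→d6:-→d7:-→d8:H1  best=H1
  add 0.0.0.0/0 -> H0 at depth 0
  add 149.52.0.0/16 -> H0 at depth 16
  add 234.0.0.0/8 -> H1 at depth 8
  - 149.52.0.0/16 clear@16
  - 149.52.207.96/28 clear@28
  ? 234.22.146.38  path d0:H0→d1:-→d2:-→d3:-→d4:-→d5:-→d6:-→d7:-→d8:H1  best=H1
  ? 234.1.70.74  path d0:H0→d1:-→d2:-→d3:-→d4:-→d5:-→d6:-→d7:-→d8:H1  best=H1
  add 234.224.158.74/32 -> H0 at depth 32
  add 234.0.0.0/8 -> H0 at depth 8
  ? 149.0.0.2  path d0:H0→d1:-→d2:-→d3:-→d4:-→d5:-→d6:-→d7:-→d8:H2→d9:-→d10:-  best=H2
  ? 208.239.222.217  path d0:H0→d1:-→d2:-  best=H0
  add 149.52.207.96/28 -> H0 at depth 28
  ? 234.1.176.227  path d0:H0→d1:-→d2:-→d3:-→d4:-→d5:-→d6:-→d7:-→d8:H0  best=H0
  add 234.224.0.0/12 -> H0 at depth 12
  ? 234.12.98.218  path d0:H0→d1:-→d2:-→d3:-→d4:-→d5:-→d6:-→d7:-→d8:H0  best=H0
  ? 149.52.207.96  path d0:H0→d1:-→d2:-→d3:-→d4:-→d5:-→d6:-→d7:-→d8:H2→d9:-→d10:-→d11:-→d12:-→d13:-→d14:-→d15:-→d16:-→d17:-→d18:-→d19:-→d20:-→d21:-→d22:-→d23:-→d24:-→d25:-→d26:-→d27:-→d28:H0→d29:-  best=H0
  ? 234.224.158.74  path d0:H0→d1:-→d2:-→d3:-→d4:-→d5:-→d6:-→d7:-→d8:H0→d9:-→d10:-→d11:-→d12:H0→d13:-→d14:-→d15:-→d16:-→d17:-→d18:-→d19:-→d20:-→d21:-→d22:-→d23:-→d24:-→d25:-→d26:-→d27:-→d28:-→d29:-→d30:-→d31:-→d32:H0  best=H0
  - 149.52.207.96/28 clear@28
  ? 234.224.158.74  path d0:H0→d1:-→d2:-→d3:-→d4:-→d5:-→d6:-→d7:-→d8:H0→d9:-→d10:-→d11:-→d12:H0→d13:-→d14:-→d15:-→d16:-→d17:-→d18:-→d19:-→d20:-→d21:-→d22:-→d23:-→d24:-→d25:-→d26:-→d27:-→d28:-→d29:-→d30:-→d31:-→d32:H0  best=H0
  add 149.52.207.0/24 -> H0 at depth 24
  ? 149.0.36.140  path d0:H0→d1:-→d2:-→d3:-→d4:-→d5:-→d6:-→d7:-→d8:H2→d9:-→d10:-  best=H2
  ? 149.52.207.1  path d0:H0→d1:-→d2:-→d3:-→d4:-→d5:-→d6:-→d7:-→d8:H2→d9:-→d10:-→d11:-→d12:-→d13:-→d14:-→d15:-→d16:-→d17:-→d18:-→d19:-→d20:-→d21:-→d22:-→d23:-→d24:H0→d25:-  best=H0
  ? 234.224.0.122  path d0:H0→d1:-→d2:-→d3:-→d4:-→d5:-→d6:-→d7:-→d8:H0→d9:-→d10:-→d11:-→d12:H0→d13:-→d14:-→d15:-→d16:-  best=H0
  ? 234.224.158.74  path d0:H0→d1:-→d2:-→d3:-→d4:-→d5:-→d6:-→d7:-→d8:H0→d9:-→d10:-→d11:-→d12:H0→d13:-→d14:-→d15:-→d16:-→d17:-→d18:-→d19:-→d20:-→d21:-→d22:-→d23:-→d24:-→d25:-→d26:-→d27:-→d28:-→d29:-→d30:-→d31:-→d32:H0  best=H0
  add 234.224.128.0/18 -> H2 at depth 18

== LOOKUPS ==
["H2","H2","H1","H1","H1","H2","H0","H0","H0","H0","H0","H0","H2","H0","H0","H0"]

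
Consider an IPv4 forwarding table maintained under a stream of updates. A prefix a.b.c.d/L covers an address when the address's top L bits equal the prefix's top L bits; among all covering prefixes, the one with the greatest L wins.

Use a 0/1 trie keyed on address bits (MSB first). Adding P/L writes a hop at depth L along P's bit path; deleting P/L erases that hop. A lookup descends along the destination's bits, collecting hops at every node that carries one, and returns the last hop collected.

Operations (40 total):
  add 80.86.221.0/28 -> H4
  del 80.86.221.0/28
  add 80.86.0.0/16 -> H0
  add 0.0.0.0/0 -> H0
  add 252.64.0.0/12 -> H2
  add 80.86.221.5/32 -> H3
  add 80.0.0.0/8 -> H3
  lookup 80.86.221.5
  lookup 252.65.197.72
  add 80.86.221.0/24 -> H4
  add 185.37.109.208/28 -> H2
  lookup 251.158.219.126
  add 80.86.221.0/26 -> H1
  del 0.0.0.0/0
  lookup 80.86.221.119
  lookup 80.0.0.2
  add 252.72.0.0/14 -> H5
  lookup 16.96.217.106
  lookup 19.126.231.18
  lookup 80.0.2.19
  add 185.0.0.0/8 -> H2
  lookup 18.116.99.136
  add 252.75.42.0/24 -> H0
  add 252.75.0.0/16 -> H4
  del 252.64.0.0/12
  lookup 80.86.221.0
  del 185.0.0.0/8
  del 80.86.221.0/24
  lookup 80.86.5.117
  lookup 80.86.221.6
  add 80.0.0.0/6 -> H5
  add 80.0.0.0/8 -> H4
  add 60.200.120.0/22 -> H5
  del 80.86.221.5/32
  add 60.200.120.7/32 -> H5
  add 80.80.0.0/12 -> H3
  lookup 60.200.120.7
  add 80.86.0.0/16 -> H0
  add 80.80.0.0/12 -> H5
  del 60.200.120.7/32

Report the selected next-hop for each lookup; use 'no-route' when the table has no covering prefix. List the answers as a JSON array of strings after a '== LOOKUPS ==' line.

Process each operation:
  add 80.86.221.0/28 -> H4 at depth 28
  - 80.86.221.0/28 clear@28
  add 80.86.0.0/16 -> H0 at depth 16
  add 0.0.0.0/0 -> H0 at depth 0
  add 252.64.0.0/12 -> H2 at depth 12
  add 80.86.221.5/32 -> H3 at depth 32
  add 80.0.0.0/8 -> H3 at depth 8
  lookup 80.86.221.5: bits 01010000010101101101110100000101 walk d0:H0→d1:-→d2:-→d3:-→d4:-→d5:-→d6:-→d7:-→d8:H3→d9:-→d10:-→d11:-→d12:-→d13:-→d14:-→d15:-→d16:H0→d17:-→d18:-→d19:-→d20:-→d21:-→d22:-→d23:-→d24:-→d25:-→d26:-→d27:-→d28:-→d29:-→d30:-→d31:-→d32:H3 -> H3
  lookup 252.65.197.72: bits 111111000100 walk d0:H0→d1:-→d2:-→d3:-→d4:-→d5:-→d6:-→d7:-→d8:-→d9:-→d10:-→d11:-→d12:H2 -> H2
  add 80.86.221.0/24 -> H4 at depth 24
  add 185.37.109.208/28 -> H2 at depth 28
  lookup 251.158.219.126: bits 11111 walk d0:H0→d1:-→d2:-→d3:-→d4:-→d5:- -> H0
  add 80.86.221.0/26 -> H1 at depth 26
  - 0.0.0.0/0 clear@0
  lookup 80.86.221.119: bits 0101000001010110110111010 walk d0:-→d1:-→d2:-→d3:-→d4:-→d5:-→d6:-→d7:-→d8:H3→d9:-→d10:-→d11:-→d12:-→d13:-→d14:-→d15:-→d16:H0→d17:-→d18:-→d19:-→d20:-→d21:-→d22:-→d23:-→d24:H4→d25:- -> H4
  lookup 80.0.0.2: bits 010100000 walk d0:-→d1:-→d2:-→d3:-→d4:-→d5:-→d6:-→d7:-→d8:H3→d9:- -> H3
  add 252.72.0.0/14 -> H5 at depth 14
  lookup 16.96.217.106: bits 0 walk d0:-→d1:- -> no-route
  lookup 19.126.231.18: bits 0 walk d0:-→d1:- -> no-route
  lookup 80.0.2.19: bits 010100000 walk d0:-→d1:-→d2:-→d3:-→d4:-→d5:-→d6:-→d7:-→d8:H3→d9:- -> H3
  add 185.0.0.0/8 -> H2 at depth 8
  lookup 18.116.99.136: bits 0 walk d0:-→d1:- -> no-route
  add 252.75.42.0/24 -> H0 at depth 24
  add 252.75.0.0/16 -> H4 at depth 16
  - 252.64.0.0/12 clear@12
  lookup 80.86.221.0: bits 01010000010101101101110100000 walk d0:-→d1:-→d2:-→d3:-→d4:-→d5:-→d6:-→d7:-→d8:H3→d9:-→d10:-→d11:-→d12:-→d13:-→d14:-→d15:-→d16:H0→d17:-→d18:-→d19:-→d20:-→d21:-→d22:-→d23:-→d24:H4→d25:-→d26:H1→d27:-→d28:-→d29:- -> H1
  - 185.0.0.0/8 clear@8
  - 80.86.221.0/24 clear@24
  lookup 80.86.5.117: bits 0101000001010110 walk d0:-→d1:-→d2:-→d3:-→d4:-→d5:-→d6:-→d7:-→d8:H3→d9:-→d10:-→d11:-→d12:-→d13:-→d14:-→d15:-→d16:H0 -> H0
  lookup 80.86.221.6: bits 010100000101011011011101000001 walk d0:-→d1:-→d2:-→d3:-→d4:-→d5:-→d6:-→d7:-→d8:H3→d9:-→d10:-→d11:-→d12:-→d13:-→d14:-→d15:-→d16:H0→d17:-→d18:-→d19:-→d20:-→d21:-→d22:-→d23:-→d24:-→d25:-→d26:H1→d27:-→d28:-→d29:-→d30:- -> H1
  add 80.0.0.0/6 -> H5 at depth 6
  add 80.0.0.0/8 -> H4 at depth 8
  add 60.200.120.0/22 -> H5 at depth 22
  - 80.86.221.5/32 clear@32
  add 60.200.120.7/32 -> H5 at depth 32
  add 80.80.0.0/12 -> H3 at depth 12
  lookup 60.200.120.7: bits 00111100110010000111100000000111 walk d0:-→d1:-→d2:-→d3:-→d4:-→d5:-→d6:-→d7:-→d8:-→d9:-→d10:-→d11:-→d12:-→d13:-→d14:-→d15:-→d16:-→d17:-→d18:-→d19:-→d20:-→d21:-→d22:H5→d23:-→d24:-→d25:-→d26:-→d27:-→d28:-→d29:-→d30:-→d31:-→d32:H5 -> H5
  add 80.86.0.0/16 -> H0 at depth 16
  add 80.80.0.0/12 -> H5 at depth 12
  - 60.200.120.7/32 clear@32

== LOOKUPS ==
["H3","H2","H0","H4","H3","no-route","no-route","H3","no-route","H1","H0","H1","H5"]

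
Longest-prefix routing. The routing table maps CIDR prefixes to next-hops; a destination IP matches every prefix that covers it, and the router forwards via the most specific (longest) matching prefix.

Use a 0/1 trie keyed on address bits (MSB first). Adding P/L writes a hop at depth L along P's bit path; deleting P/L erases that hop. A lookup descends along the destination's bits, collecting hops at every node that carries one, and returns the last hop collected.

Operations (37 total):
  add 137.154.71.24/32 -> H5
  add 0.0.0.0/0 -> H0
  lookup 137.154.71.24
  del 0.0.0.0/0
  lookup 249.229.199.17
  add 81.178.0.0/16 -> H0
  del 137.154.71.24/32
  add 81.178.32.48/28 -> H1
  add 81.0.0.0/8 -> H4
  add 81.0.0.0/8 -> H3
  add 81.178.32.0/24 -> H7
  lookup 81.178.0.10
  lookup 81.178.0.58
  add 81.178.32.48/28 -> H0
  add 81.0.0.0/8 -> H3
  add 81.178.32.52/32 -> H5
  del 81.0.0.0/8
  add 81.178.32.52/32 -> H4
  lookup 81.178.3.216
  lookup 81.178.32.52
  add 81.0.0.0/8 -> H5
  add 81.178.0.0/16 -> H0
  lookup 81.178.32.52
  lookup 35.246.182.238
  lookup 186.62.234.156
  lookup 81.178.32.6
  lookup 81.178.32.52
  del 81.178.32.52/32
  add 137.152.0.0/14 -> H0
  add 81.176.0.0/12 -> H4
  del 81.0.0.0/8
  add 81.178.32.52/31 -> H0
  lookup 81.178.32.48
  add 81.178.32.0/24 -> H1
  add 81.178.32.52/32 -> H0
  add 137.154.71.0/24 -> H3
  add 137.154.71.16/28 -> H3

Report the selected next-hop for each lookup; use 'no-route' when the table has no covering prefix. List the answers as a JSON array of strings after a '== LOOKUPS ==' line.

Trace:
  + 137.154.71.24/32 (H5) depth=32
  + 0.0.0.0/0 (H0) depth=0
  ? 137.154.71.24  path d0:H0→d1:-→d2:-→d3:-→d4:-→d5:-→d6:-→d7:-→d8:-→d9:-→d10:-→d11:-→d12:-→d13:-→d14:-→d15:-→d16:-→d17:-→d18:-→d19:-→d20:-→d21:-→d22:-→d23:-→d24:-→d25:-→d26:-→d27:-→d28:-→d29:-→d30:-→d31:-→d32:H5  best=H5
  del 0.0.0.0/0 (clear depth 0)
  ? 249.229.199.17  path d0:-→d1:-  best=no-route
  + 81.178.0.0/16 (H0) depth=16
  del 137.154.71.24/32 (clear depth 32)
  + 81.178.32.48/28 (H1) depth=28
  + 81.0.0.0/8 (H4) depth=8
  + 81.0.0.0/8 (H3) depth=8
  + 81.178.32.0/24 (H7) depth=24
  ? 81.178.0.10  path d0:-→d1:-→d2:-→d3:-→d4:-→d5:-→d6:-→d7:-→d8:H3→d9:-→d10:-→d11:-→d12:-→d13:-→d14:-→d15:-→d16:H0→d17:-→d18:-  best=H0
  ? 81.178.0.58  path d0:-→d1:-→d2:-→d3:-→d4:-→d5:-→d6:-→d7:-→d8:H3→d9:-→d10:-→d11:-→d12:-→d13:-→d14:-→d15:-→d16:H0→d17:-→d18:-  best=H0
  + 81.178.32.48/28 (H0) depth=28
  + 81.0.0.0/8 (H3) depth=8
  + 81.178.32.52/32 (H5) depth=32
  del 81.0.0.0/8 (clear depth 8)
  + 81.178.32.52/32 (H4) depth=32
  ? 81.178.3.216  path d0:-→d1:-→d2:-→d3:-→d4:-→d5:-→d6:-→d7:-→d8:-→d9:-→d10:-→d11:-→d12:-→d13:-→d14:-→d15:-→d16:H0→d17:-→d18:-  best=H0
  ? 81.178.32.52  path d0:-→d1:-→d2:-→d3:-→d4:-→d5:-→d6:-→d7:-→d8:-→d9:-→d10:-→d11:-→d12:-→d13:-→d14:-→d15:-→d16:H0→d17:-→d18:-→d19:-→d20:-→d21:-→d22:-→d23:-→d24:H7→d25:-→d26:-→d27:-→d28:H0→d29:-→d30:-→d31:-→d32:H4  best=H4
  + 81.0.0.0/8 (H5) depth=8
  + 81.178.0.0/16 (H0) depth=16
  ? 81.178.32.52  path d0:-→d1:-→d2:-→d3:-→d4:-→d5:-→d6:-→d7:-→d8:H5→d9:-→d10:-→d11:-→d12:-→d13:-→d14:-→d15:-→d16:H0→d17:-→d18:-→d19:-→d20:-→d21:-→d22:-→d23:-→d24:H7→d25:-→d26:-→d27:-→d28:H0→d29:-→d30:-→d31:-→d32:H4  best=H4
  ? 35.246.182.238  path d0:-→d1:-  best=no-route
  ? 186.62.234.156  path d0:-→d1:-→d2:-  best=no-route
  ? 81.178.32.6  path d0:-→d1:-→d2:-→d3:-→d4:-→d5:-→d6:-→d7:-→d8:H5→d9:-→d10:-→d11:-→d12:-→d13:-→d14:-→d15:-→d16:H0→d17:-→d18:-→d19:-→d20:-→d21:-→d22:-→d23:-→d24:H7→d25:-→d26:-  best=H7
  ? 81.178.32.52  path d0:-→d1:-→d2:-→d3:-→d4:-→d5:-→d6:-→d7:-→d8:H5→d9:-→d10:-→d11:-→d12:-→d13:-→d14:-→d15:-→d16:H0→d17:-→d18:-→d19:-→d20:-→d21:-→d22:-→d23:-→d24:H7→d25:-→d26:-→d27:-→d28:H0→d29:-→d30:-→d31:-→d32:H4  best=H4
  del 81.178.32.52/32 (clear depth 32)
  + 137.152.0.0/14 (H0) depth=14
  + 81.176.0.0/12 (H4) depth=12
  del 81.0.0.0/8 (clear depth 8)
  + 81.178.32.52/31 (H0) depth=31
  ? 81.178.32.48  path d0:-→d1:-→d2:-→d3:-→d4:-→d5:-→d6:-→d7:-→d8:-→d9:-→d10:-→d11:-→d12:H4→d13:-→d14:-→d15:-→d16:H0→d17:-→d18:-→d19:-→d20:-→d21:-→d22:-→d23:-→d24:H7→d25:-→d26:-→d27:-→d28:H0→d29:-  best=H0
  + 81.178.32.0/24 (H1) depth=24
  + 81.178.32.52/32 (H0) depth=32
  + 137.154.71.0/24 (H3) depth=24
  + 137.154.71.16/28 (H3) depth=28

== LOOKUPS ==
["H5","no-route","H0","H0","H0","H4","H4","no-route","no-route","H7","H4","H0"]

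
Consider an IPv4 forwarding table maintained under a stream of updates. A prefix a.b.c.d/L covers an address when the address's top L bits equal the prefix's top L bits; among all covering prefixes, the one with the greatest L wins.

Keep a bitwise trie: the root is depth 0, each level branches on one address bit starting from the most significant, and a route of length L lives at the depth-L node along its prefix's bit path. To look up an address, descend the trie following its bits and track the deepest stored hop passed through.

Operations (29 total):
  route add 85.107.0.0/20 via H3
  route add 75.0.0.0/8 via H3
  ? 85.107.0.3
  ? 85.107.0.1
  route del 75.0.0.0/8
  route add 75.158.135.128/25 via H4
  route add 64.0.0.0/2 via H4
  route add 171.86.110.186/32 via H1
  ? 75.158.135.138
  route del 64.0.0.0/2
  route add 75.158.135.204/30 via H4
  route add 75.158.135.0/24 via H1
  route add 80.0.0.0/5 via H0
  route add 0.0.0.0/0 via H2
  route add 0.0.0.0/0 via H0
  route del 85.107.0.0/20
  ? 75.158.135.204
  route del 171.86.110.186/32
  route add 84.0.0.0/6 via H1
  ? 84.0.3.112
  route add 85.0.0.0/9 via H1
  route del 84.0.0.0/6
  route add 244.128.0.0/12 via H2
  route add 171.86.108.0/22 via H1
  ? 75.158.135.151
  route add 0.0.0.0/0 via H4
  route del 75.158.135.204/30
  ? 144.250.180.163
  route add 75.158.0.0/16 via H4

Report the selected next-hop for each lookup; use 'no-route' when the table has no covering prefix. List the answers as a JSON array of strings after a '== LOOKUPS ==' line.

Trace:
  add 85.107.0.0/20 -> H3 at depth 20
  add 75.0.0.0/8 -> H3 at depth 8
  ? 85.107.0.3  path d0:-→d1:-→d2:-→d3:-→d4:-→d5:-→d6:-→d7:-→d8:-→d9:-→d10:-→d11:-→d12:-→d13:-→d14:-→d15:-→d16:-→d17:-→d18:-→d19:-→d20:H3  best=H3
  ? 85.107.0.1  path d0:-→d1:-→d2:-→d3:-→d4:-→d5:-→d6:-→d7:-→d8:-→d9:-→d10:-→d11:-→d12:-→d13:-→d14:-→d15:-→d16:-→d17:-→d18:-→d19:-→d20:H3  best=H3
  - 75.0.0.0/8 clear@8
  add 75.158.135.128/25 -> H4 at depth 25
  add 64.0.0.0/2 -> H4 at depth 2
  add 171.86.110.186/32 -> H1 at depth 32
  ? 75.158.135.138  path d0:-→d1:-→d2:H4→d3:-→d4:-→d5:-→d6:-→d7:-→d8:-→d9:-→d10:-→d11:-→d12:-→d13:-→d14:-→d15:-→d16:-→d17:-→d18:-→d19:-→d20:-→d21:-→d22:-→d23:-→d24:-→d25:H4  best=H4
  - 64.0.0.0/2 clear@2
  add 75.158.135.204/30 -> H4 at depth 30
  add 75.158.135.0/24 -> H1 at depth 24
  add 80.0.0.0/5 -> H0 at depth 5
  add 0.0.0.0/0 -> H2 at depth 0
  add 0.0.0.0/0 -> H0 at depth 0
  - 85.107.0.0/20 clear@20
  ? 75.158.135.204  path d0:H0→d1:-→d2:-→d3:-→d4:-→d5:-→d6:-→d7:-→d8:-→d9:-→d10:-→d11:-→d12:-→d13:-→d14:-→d15:-→d16:-→d17:-→d18:-→d19:-→d20:-→d21:-→d22:-→d23:-→d24:H1→d25:H4→d26:-→d27:-→d28:-→d29:-→d30:H4  best=H4
  - 171.86.110.186/32 clear@32
  add 84.0.0.0/6 -> H1 at depth 6
  ? 84.0.3.112  path d0:H0→d1:-→d2:-→d3:-→d4:-→d5:H0→d6:H1→d7:-  best=H1
  add 85.0.0.0/9 -> H1 at depth 9
  - 84.0.0.0/6 clear@6
  add 244.128.0.0/12 -> H2 at depth 12
  add 171.86.108.0/22 -> H1 at depth 22
  ? 75.158.135.151  path d0:H0→d1:-→d2:-→d3:-→d4:-→d5:-→d6:-→d7:-→d8:-→d9:-→d10:-→d11:-→d12:-→d13:-→d14:-→d15:-→d16:-→d17:-→d18:-→d19:-→d20:-→d21:-→d22:-→d23:-→d24:H1→d25:H4  best=H4
  add 0.0.0.0/0 -> H4 at depth 0
  - 75.158.135.204/30 clear@30
  ? 144.250.180.163  path d0:H4→d1:-→d2:-  best=H4
  add 75.158.0.0/16 -> H4 at depth 16

== LOOKUPS ==
["H3","H3","H4","H4","H1","H4","H4"]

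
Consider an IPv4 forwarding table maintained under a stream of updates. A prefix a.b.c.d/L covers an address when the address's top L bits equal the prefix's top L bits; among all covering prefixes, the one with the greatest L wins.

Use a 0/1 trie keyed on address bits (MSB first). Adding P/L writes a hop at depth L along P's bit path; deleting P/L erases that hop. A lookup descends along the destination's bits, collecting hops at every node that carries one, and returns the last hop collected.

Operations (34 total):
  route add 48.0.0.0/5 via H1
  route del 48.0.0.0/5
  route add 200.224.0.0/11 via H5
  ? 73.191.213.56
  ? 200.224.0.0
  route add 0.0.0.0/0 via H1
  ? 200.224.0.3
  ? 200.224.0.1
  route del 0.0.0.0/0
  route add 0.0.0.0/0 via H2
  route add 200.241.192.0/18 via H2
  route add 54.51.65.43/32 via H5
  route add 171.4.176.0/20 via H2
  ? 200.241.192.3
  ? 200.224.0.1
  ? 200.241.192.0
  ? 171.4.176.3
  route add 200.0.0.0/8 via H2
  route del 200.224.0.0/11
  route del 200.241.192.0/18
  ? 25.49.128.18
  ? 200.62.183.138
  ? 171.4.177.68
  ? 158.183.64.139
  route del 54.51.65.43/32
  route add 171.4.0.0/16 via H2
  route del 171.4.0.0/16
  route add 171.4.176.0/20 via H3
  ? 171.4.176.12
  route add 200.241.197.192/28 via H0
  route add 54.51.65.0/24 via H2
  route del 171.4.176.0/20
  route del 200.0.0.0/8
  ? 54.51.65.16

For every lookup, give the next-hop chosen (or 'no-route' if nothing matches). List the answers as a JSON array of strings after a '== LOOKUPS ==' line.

Process each operation:
  + 48.0.0.0/5 (H1) depth=5
  del 48.0.0.0/5 (clear depth 5)
  + 200.224.0.0/11 (H5) depth=11
  Q 73.191.213.56: descend 0 ; hops seen [∅] ; pick no-route
  Q 200.224.0.0: descend 11001000111 ; hops seen [H5] ; pick H5
  + 0.0.0.0/0 (H1) depth=0
  Q 200.224.0.3: descend 11001000111 ; hops seen [H1,H5] ; pick H5
  Q 200.224.0.1: descend 11001000111 ; hops seen [H1,H5] ; pick H5
  del 0.0.0.0/0 (clear depth 0)
  + 0.0.0.0/0 (H2) depth=0
  + 200.241.192.0/18 (H2) depth=18
  + 54.51.65.43/32 (H5) depth=32
  + 171.4.176.0/20 (H2) depth=20
  Q 200.241.192.3: descend 110010001111000111 ; hops seen [H2,H5,H2] ; pick H2
  Q 200.224.0.1: descend 11001000111 ; hops seen [H2,H5] ; pick H5
  Q 200.241.192.0: descend 110010001111000111 ; hops seen [H2,H5,H2] ; pick H2
  Q 171.4.176.3: descend 10101011000001001011 ; hops seen [H2,H2] ; pick H2
  + 200.0.0.0/8 (H2) depth=8
  del 200.224.0.0/11 (clear depth 11)
  del 200.241.192.0/18 (clear depth 18)
  Q 25.49.128.18: descend 00 ; hops seen [H2] ; pick H2
  Q 200.62.183.138: descend 11001000 ; hops seen [H2,H2] ; pick H2
  Q 171.4.177.68: descend 10101011000001001011 ; hops seen [H2,H2] ; pick H2
  Q 158.183.64.139: descend 10 ; hops seen [H2] ; pick H2
  del 54.51.65.43/32 (clear depth 32)
  + 171.4.0.0/16 (H2) depth=16
  del 171.4.0.0/16 (clear depth 16)
  + 171.4.176.0/20 (H3) depth=20
  Q 171.4.176.12: descend 10101011000001001011 ; hops seen [H2,H3] ; pick H3
  + 200.241.197.192/28 (H0) depth=28
  + 54.51.65.0/24 (H2) depth=24
  del 171.4.176.0/20 (clear depth 20)
  del 200.0.0.0/8 (clear depth 8)
  Q 54.51.65.16: descend 00110110001100110100000100 ; hops seen [H2,H2] ; pick H2

== LOOKUPS ==
["no-route","H5","H5","H5","H2","H5","H2","H2","H2","H2","H2","H2","H3","H2"]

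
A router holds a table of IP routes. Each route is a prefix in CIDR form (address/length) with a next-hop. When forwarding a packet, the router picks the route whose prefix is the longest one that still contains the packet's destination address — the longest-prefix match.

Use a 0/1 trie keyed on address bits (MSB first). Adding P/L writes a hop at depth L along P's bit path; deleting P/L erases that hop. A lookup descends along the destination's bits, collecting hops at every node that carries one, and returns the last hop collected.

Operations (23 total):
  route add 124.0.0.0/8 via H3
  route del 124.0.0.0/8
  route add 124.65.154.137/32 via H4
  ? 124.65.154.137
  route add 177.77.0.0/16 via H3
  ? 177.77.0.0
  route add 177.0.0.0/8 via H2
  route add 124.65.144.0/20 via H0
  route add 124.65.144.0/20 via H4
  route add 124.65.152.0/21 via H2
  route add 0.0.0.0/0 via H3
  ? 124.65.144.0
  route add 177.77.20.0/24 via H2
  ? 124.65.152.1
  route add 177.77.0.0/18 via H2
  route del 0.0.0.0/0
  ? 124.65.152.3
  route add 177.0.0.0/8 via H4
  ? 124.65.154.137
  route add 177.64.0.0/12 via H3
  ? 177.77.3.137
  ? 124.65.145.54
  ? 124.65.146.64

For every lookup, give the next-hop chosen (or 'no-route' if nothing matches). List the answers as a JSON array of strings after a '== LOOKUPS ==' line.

Trace:
  + 124.0.0.0/8 (H3) depth=8
  - 124.0.0.0/8 clear@8
  + 124.65.154.137/32 (H4) depth=32
  lookup 124.65.154.137: bits 01111100010000011001101010001001 walk d0:-→d1:-→d2:-→d3:-→d4:-→d5:-→d6:-→d7:-→d8:-→d9:-→d10:-→d11:-→d12:-→d13:-→d14:-→d15:-→d16:-→d17:-→d18:-→d19:-→d20:-→d21:-→d22:-→d23:-→d24:-→d25:-→d26:-→d27:-→d28:-→d29:-→d30:-→d31:-→d32:H4 -> H4
  + 177.77.0.0/16 (H3) depth=16
  lookup 177.77.0.0: bits 1011000101001101 walk d0:-→d1:-→d2:-→d3:-→d4:-→d5:-→d6:-→d7:-→d8:-→d9:-→d10:-→d11:-→d12:-→d13:-→d14:-→d15:-→d16:H3 -> H3
  + 177.0.0.0/8 (H2) depth=8
  + 124.65.144.0/20 (H0) depth=20
  + 124.65.144.0/20 (H4) depth=20
  + 124.65.152.0/21 (H2) depth=21
  + 0.0.0.0/0 (H3) depth=0
  lookup 124.65.144.0: bits 01111100010000011001 walk d0:H3→d1:-→d2:-→d3:-→d4:-→d5:-→d6:-→d7:-→d8:-→d9:-→d10:-→d11:-→d12:-→d13:-→d14:-→d15:-→d16:-→d17:-→d18:-→d19:-→d20:H4 -> H4
  + 177.77.20.0/24 (H2) depth=24
  lookup 124.65.152.1: bits 0111110001000001100110 walk d0:H3→d1:-→d2:-→d3:-→d4:-→d5:-→d6:-→d7:-→d8:-→d9:-→d10:-→d11:-→d12:-→d13:-→d14:-→d15:-→d16:-→d17:-→d18:-→d19:-→d20:H4→d21:H2→d22:- -> H2
  + 177.77.0.0/18 (H2) depth=18
  - 0.0.0.0/0 clear@0
  lookup 124.65.152.3: bits 0111110001000001100110 walk d0:-→d1:-→d2:-→d3:-→d4:-→d5:-→d6:-→d7:-→d8:-→d9:-→d10:-→d11:-→d12:-→d13:-→d14:-→d15:-→d16:-→d17:-→d18:-→d19:-→d20:H4→d21:H2→d22:- -> H2
  + 177.0.0.0/8 (H4) depth=8
  lookup 124.65.154.137: bits 01111100010000011001101010001001 walk d0:-→d1:-→d2:-→d3:-→d4:-→d5:-→d6:-→d7:-→d8:-→d9:-→d10:-→d11:-→d12:-→d13:-→d14:-→d15:-→d16:-→d17:-→d18:-→d19:-→d20:H4→d21:H2→d22:-→d23:-→d24:-→d25:-→d26:-→d27:-→d28:-→d29:-→d30:-→d31:-→d32:H4 -> H4
  + 177.64.0.0/12 (H3) depth=12
  lookup 177.77.3.137: bits 1011000101001101000 walk d0:-→d1:-→d2:-→d3:-→d4:-→d5:-→d6:-→d7:-→d8:H4→d9:-→d10:-→d11:-→d12:H3→d13:-→d14:-→d15:-→d16:H3→d17:-→d18:H2→d19:- -> H2
  lookup 124.65.145.54: bits 01111100010000011001 walk d0:-→d1:-→d2:-→d3:-→d4:-→d5:-→d6:-→d7:-→d8:-→d9:-→d10:-→d11:-→d12:-→d13:-→d14:-→d15:-→d16:-→d17:-→d18:-→d19:-→d20:H4 -> H4
  lookup 124.65.146.64: bits 01111100010000011001 walk d0:-→d1:-→d2:-→d3:-→d4:-→d5:-→d6:-→d7:-→d8:-→d9:-→d10:-→d11:-→d12:-→d13:-→d14:-→d15:-→d16:-→d17:-→d18:-→d19:-→d20:H4 -> H4

== LOOKUPS ==
["H4","H3","H4","H2","H2","H4","H2","H4","H4"]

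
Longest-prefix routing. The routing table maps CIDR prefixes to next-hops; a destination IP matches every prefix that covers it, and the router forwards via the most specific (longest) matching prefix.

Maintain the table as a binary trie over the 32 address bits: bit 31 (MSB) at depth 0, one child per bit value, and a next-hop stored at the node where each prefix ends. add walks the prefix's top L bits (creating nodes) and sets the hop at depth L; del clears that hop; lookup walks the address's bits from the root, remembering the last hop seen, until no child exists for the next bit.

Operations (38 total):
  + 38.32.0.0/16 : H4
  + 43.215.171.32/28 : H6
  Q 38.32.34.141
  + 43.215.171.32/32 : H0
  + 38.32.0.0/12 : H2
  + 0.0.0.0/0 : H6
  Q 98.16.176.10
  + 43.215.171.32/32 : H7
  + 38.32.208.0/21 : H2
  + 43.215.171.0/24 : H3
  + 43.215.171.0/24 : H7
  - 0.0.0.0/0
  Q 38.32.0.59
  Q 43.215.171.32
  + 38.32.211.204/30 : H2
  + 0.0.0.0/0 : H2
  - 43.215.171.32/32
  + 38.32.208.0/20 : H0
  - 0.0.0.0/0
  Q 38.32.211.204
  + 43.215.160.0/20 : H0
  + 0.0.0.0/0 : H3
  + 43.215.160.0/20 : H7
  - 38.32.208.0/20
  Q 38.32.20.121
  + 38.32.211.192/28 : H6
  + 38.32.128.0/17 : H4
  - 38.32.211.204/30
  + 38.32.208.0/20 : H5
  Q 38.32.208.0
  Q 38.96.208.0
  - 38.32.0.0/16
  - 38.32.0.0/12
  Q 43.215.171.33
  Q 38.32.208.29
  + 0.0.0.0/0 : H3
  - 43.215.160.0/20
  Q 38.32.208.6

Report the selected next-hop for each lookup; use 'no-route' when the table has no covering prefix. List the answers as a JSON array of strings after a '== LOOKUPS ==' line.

Apply in order:
  add 38.32.0.0/16 -> H4 at depth 16
  add 43.215.171.32/28 -> H6 at depth 28
  Q 38.32.34.141: descend 0010011000100000 ; hops seen [H4] ; pick H4
  add 43.215.171.32/32 -> H0 at depth 32
  add 38.32.0.0/12 -> H2 at depth 12
  add 0.0.0.0/0 -> H6 at depth 0
  Q 98.16.176.10: descend 0 ; hops seen [H6] ; pick H6
  add 43.215.171.32/32 -> H7 at depth 32
  add 38.32.208.0/21 -> H2 at depth 21
  add 43.215.171.0/24 -> H3 at depth 24
  add 43.215.171.0/24 -> H7 at depth 24
  del 0.0.0.0/0 (clear depth 0)
  Q 38.32.0.59: descend 0010011000100000 ; hops seen [H2,H4] ; pick H4
  Q 43.215.171.32: descend 00101011110101111010101100100000 ; hops seen [H7,H6,H7] ; pick H7
  add 38.32.211.204/30 -> H2 at depth 30
  add 0.0.0.0/0 -> H2 at depth 0
  del 43.215.171.32/32 (clear depth 32)
  add 38.32.208.0/20 -> H0 at depth 20
  del 0.0.0.0/0 (clear depth 0)
  Q 38.32.211.204: descend 001001100010000011010011110011 ; hops seen [H2,H4,H0,H2,H2] ; pick H2
  add 43.215.160.0/20 -> H0 at depth 20
  add 0.0.0.0/0 -> H3 at depth 0
  add 43.215.160.0/20 -> H7 at depth 20
  del 38.32.208.0/20 (clear depth 20)
  Q 38.32.20.121: descend 0010011000100000 ; hops seen [H3,H2,H4] ; pick H4
  add 38.32.211.192/28 -> H6 at depth 28
  add 38.32.128.0/17 -> H4 at depth 17
  del 38.32.211.204/30 (clear depth 30)
  add 38.32.208.0/20 -> H5 at depth 20
  Q 38.32.208.0: descend 0010011000100000110100 ; hops seen [H3,H2,H4,H4,H5,H2] ; pick H2
  Q 38.96.208.0: descend 001001100 ; hops seen [H3] ; pick H3
  del 38.32.0.0/16 (clear depth 16)
  del 38.32.0.0/12 (clear depth 12)
  Q 43.215.171.33: descend 0010101111010111101010110010000 ; hops seen [H3,H7,H7,H6] ; pick H6
  Q 38.32.208.29: descend 0010011000100000110100 ; hops seen [H3,H4,H5,H2] ; pick H2
  add 0.0.0.0/0 -> H3 at depth 0
  del 43.215.160.0/20 (clear depth 20)
  Q 38.32.208.6: descend 0010011000100000110100 ; hops seen [H3,H4,H5,H2] ; pick H2

== LOOKUPS ==
["H4","H6","H4","H7","H2","H4","H2","H3","H6","H2","H2"]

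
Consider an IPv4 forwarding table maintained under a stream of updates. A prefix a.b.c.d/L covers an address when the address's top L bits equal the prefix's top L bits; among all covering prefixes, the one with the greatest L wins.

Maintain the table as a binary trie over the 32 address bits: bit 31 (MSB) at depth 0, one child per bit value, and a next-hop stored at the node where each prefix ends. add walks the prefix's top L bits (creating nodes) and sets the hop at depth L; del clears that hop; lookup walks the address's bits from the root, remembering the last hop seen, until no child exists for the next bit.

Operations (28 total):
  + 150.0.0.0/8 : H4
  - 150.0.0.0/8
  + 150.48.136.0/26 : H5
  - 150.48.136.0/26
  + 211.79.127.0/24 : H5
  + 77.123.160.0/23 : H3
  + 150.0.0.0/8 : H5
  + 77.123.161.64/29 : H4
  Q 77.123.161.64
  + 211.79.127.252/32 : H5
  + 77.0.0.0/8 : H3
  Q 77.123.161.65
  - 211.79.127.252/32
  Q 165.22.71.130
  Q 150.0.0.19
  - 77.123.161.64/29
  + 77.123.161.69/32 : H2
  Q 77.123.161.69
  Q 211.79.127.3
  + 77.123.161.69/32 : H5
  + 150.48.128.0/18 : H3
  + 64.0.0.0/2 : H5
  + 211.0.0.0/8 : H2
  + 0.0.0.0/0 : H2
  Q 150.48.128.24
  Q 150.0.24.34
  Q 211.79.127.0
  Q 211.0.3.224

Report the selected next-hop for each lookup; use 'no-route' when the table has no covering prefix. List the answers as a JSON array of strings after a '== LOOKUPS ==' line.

Trace:
  + 150.0.0.0/8 (H4) depth=8
  - 150.0.0.0/8 clear@8
  + 150.48.136.0/26 (H5) depth=26
  - 150.48.136.0/26 clear@26
  + 211.79.127.0/24 (H5) depth=24
  + 77.123.160.0/23 (H3) depth=23
  + 150.0.0.0/8 (H5) depth=8
  + 77.123.161.64/29 (H4) depth=29
  Q 77.123.161.64: descend 01001101011110111010000101000 ; hops seen [H3,H4] ; pick H4
  + 211.79.127.252/32 (H5) depth=32
  + 77.0.0.0/8 (H3) depth=8
  Q 77.123.161.65: descend 01001101011110111010000101000 ; hops seen [H3,H3,H4] ; pick H4
  - 211.79.127.252/32 clear@32
  Q 165.22.71.130: descend 10 ; hops seen [∅] ; pick no-route
  Q 150.0.0.19: descend 1001011000 ; hops seen [H5] ; pick H5
  - 77.123.161.64/29 clear@29
  + 77.123.161.69/32 (H2) depth=32
  Q 77.123.161.69: descend 01001101011110111010000101000101 ; hops seen [H3,H3,H2] ; pick H2
  Q 211.79.127.3: descend 110100110100111101111111 ; hops seen [H5] ; pick H5
  + 77.123.161.69/32 (H5) depth=32
  + 150.48.128.0/18 (H3) depth=18
  + 64.0.0.0/2 (H5) depth=2
  + 211.0.0.0/8 (H2) depth=8
  + 0.0.0.0/0 (H2) depth=0
  Q 150.48.128.24: descend 10010110001100001000 ; hops seen [H2,H5,H3] ; pick H3
  Q 150.0.24.34: descend 1001011000 ; hops seen [H2,H5] ; pick H5
  Q 211.79.127.0: descend 110100110100111101111111 ; hops seen [H2,H2,H5] ; pick H5
  Q 211.0.3.224: descend 110100110 ; hops seen [H2,H2] ; pick H2

== LOOKUPS ==
["H4","H4","no-route","H5","H2","H5","H3","H5","H5","H2"]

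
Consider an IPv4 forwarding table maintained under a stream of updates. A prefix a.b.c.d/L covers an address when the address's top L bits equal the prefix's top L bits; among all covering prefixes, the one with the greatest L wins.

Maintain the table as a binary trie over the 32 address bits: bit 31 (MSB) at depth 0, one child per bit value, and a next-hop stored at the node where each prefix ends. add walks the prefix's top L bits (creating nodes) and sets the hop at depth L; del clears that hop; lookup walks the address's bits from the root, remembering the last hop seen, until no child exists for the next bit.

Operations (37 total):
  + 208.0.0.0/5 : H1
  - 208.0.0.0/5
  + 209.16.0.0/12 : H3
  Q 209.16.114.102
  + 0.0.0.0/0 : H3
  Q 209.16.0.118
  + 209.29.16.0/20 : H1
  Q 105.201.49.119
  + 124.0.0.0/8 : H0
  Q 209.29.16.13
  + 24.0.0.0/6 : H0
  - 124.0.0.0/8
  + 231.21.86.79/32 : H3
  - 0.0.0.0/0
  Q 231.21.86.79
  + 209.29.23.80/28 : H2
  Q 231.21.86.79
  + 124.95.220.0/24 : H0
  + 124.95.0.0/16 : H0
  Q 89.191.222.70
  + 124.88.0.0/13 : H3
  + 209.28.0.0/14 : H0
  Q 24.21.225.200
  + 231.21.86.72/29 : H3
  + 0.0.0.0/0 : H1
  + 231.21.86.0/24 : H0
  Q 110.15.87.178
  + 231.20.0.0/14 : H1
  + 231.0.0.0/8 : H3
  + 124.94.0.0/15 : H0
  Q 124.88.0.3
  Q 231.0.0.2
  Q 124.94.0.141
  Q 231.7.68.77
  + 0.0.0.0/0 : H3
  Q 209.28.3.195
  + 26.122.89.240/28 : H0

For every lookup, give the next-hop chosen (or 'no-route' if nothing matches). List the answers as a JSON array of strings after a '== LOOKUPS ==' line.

Trace:
  + 208.0.0.0/5 (H1) depth=5
  - 208.0.0.0/5 clear@5
  + 209.16.0.0/12 (H3) depth=12
  lookup 209.16.114.102: bits 110100010001 walk d0:-→d1:-→d2:-→d3:-→d4:-→d5:-→d6:-→d7:-→d8:-→d9:-→d10:-→d11:-→d12:H3 -> H3
  + 0.0.0.0/0 (H3) depth=0
  lookup 209.16.0.118: bits 110100010001 walk d0:H3→d1:-→d2:-→d3:-→d4:-→d5:-→d6:-→d7:-→d8:-→d9:-→d10:-→d11:-→d12:H3 -> H3
  + 209.29.16.0/20 (H1) depth=20
  lookup 105.201.49.119: bits ε walk d0:H3 -> H3
  + 124.0.0.0/8 (H0) depth=8
  lookup 209.29.16.13: bits 11010001000111010001 walk d0:H3→d1:-→d2:-→d3:-→d4:-→d5:-→d6:-→d7:-→d8:-→d9:-→d10:-→d11:-→d12:H3→d13:-→d14:-→d15:-→d16:-→d17:-→d18:-→d19:-→d20:H1 -> H1
  + 24.0.0.0/6 (H0) depth=6
  - 124.0.0.0/8 clear@8
  + 231.21.86.79/32 (H3) depth=32
  - 0.0.0.0/0 clear@0
  lookup 231.21.86.79: bits 11100111000101010101011001001111 walk d0:-→d1:-→d2:-→d3:-→d4:-→d5:-→d6:-→d7:-→d8:-→d9:-→d10:-→d11:-→d12:-→d13:-→d14:-→d15:-→d16:-→d17:-→d18:-→d19:-→d20:-→d21:-→d22:-→d23:-→d24:-→d25:-→d26:-→d27:-→d28:-→d29:-→d30:-→d31:-→d32:H3 -> H3
  + 209.29.23.80/28 (H2) depth=28
  lookup 231.21.86.79: bits 11100111000101010101011001001111 walk d0:-→d1:-→d2:-→d3:-→d4:-→d5:-→d6:-→d7:-→d8:-→d9:-→d10:-→d11:-→d12:-→d13:-→d14:-→d15:-→d16:-→d17:-→d18:-→d19:-→d20:-→d21:-→d22:-→d23:-→d24:-→d25:-→d26:-→d27:-→d28:-→d29:-→d30:-→d31:-→d32:H3 -> H3
  + 124.95.220.0/24 (H0) depth=24
  + 124.95.0.0/16 (H0) depth=16
  lookup 89.191.222.70: bits 01 walk d0:-→d1:-→d2:- -> no-route
  + 124.88.0.0/13 (H3) depth=13
  + 209.28.0.0/14 (H0) depth=14
  lookup 24.21.225.200: bits 000110 walk d0:-→d1:-→d2:-→d3:-→d4:-→d5:-→d6:H0 -> H0
  + 231.21.86.72/29 (H3) depth=29
  + 0.0.0.0/0 (H1) depth=0
  + 231.21.86.0/24 (H0) depth=24
  lookup 110.15.87.178: bits 011 walk d0:H1→d1:-→d2:-→d3:- -> H1
  + 231.20.0.0/14 (H1) depth=14
  + 231.0.0.0/8 (H3) depth=8
  + 124.94.0.0/15 (H0) depth=15
  lookup 124.88.0.3: bits 0111110001011 walk d0:H1→d1:-→d2:-→d3:-→d4:-→d5:-→d6:-→d7:-→d8:-→d9:-→d10:-→d11:-→d12:-→d13:H3 -> H3
  lookup 231.0.0.2: bits 11100111000 walk d0:H1→d1:-→d2:-→d3:-→d4:-→d5:-→d6:-→d7:-→d8:H3→d9:-→d10:-→d11:- -> H3
  lookup 124.94.0.141: bits 011111000101111 walk d0:H1→d1:-→d2:-→d3:-→d4:-→d5:-→d6:-→d7:-→d8:-→d9:-→d10:-→d11:-→d12:-→d13:H3→d14:-→d15:H0 -> H0
  lookup 231.7.68.77: bits 11100111000 walk d0:H1→d1:-→d2:-→d3:-→d4:-→d5:-→d6:-→d7:-→d8:H3→d9:-→d10:-→d11:- -> H3
  + 0.0.0.0/0 (H3) depth=0
  lookup 209.28.3.195: bits 110100010001110 walk d0:H3→d1:-→d2:-→d3:-→d4:-→d5:-→d6:-→d7:-→d8:-→d9:-→d10:-→d11:-→d12:H3→d13:-→d14:H0→d15:- -> H0
  + 26.122.89.240/28 (H0) depth=28

== LOOKUPS ==
["H3","H3","H3","H1","H3","H3","no-route","H0","H1","H3","H3","H0","H3","H0"]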